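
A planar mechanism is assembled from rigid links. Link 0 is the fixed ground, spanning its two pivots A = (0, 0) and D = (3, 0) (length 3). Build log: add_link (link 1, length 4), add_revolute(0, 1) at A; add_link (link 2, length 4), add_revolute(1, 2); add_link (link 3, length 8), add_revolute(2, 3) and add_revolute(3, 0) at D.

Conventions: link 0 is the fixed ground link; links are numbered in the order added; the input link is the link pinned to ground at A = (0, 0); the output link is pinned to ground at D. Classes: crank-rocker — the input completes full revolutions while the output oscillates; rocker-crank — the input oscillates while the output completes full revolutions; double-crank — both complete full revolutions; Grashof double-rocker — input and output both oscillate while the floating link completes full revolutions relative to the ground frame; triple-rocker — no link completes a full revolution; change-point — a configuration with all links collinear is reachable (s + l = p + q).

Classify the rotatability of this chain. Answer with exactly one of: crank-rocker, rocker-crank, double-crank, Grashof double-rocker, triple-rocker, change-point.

lengths: ground=3, input=4, coupler=4, output=8
sorted: s=3 (shortest), l=8 (longest), p+q=8
s + l = 11 vs p + q = 8
s + l > p + q → non-Grashof → no link fully rotates → triple-rocker

triple-rocker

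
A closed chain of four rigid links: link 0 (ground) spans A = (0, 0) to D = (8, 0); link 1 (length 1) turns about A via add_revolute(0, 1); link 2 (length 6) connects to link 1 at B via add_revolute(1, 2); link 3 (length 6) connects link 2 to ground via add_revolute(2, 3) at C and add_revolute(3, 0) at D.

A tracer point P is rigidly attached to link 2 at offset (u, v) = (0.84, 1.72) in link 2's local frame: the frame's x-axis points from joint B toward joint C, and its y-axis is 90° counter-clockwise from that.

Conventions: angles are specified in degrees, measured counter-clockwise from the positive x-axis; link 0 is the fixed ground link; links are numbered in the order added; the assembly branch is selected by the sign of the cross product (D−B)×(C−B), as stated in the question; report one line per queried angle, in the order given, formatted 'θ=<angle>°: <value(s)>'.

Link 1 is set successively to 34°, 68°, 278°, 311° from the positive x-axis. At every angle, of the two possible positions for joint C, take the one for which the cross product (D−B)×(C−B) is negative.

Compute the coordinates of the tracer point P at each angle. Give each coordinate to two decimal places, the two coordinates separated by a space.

A=(0,0), D=(8.00,0)
θ=34°: B = A + 1.00·(cos34°, sin34°) = (0.8290, 0.5592)
θ=34°: |BD| = 7.1927
θ=34°: circle(B,6.00) ∩ circle(D,6.00): a=3.5964, h=4.8027
θ=34°:   candidates: C₊=(4.7879,5.0678) cross=34.545; C₋=(4.0411,-4.5086) cross=-34.545
θ=34°:   branch - wants cross < 0 → take C=(4.0411,-4.5086) (cross=-34.545)
θ=34°: ex = (C−B)/|BC| = (0.5353,-0.8446); ey = (0.8446,0.5353)
θ=34°: P = B + 0.84·ex + 1.72·ey = (2.7315,0.7705)
θ=68°: B = A + 1.00·(cos68°, sin68°) = (0.3746, 0.9272)
θ=68°: |BD| = 7.6816
θ=68°: circle(B,6.00) ∩ circle(D,6.00): a=3.8408, h=4.6096
θ=68°:   candidates: C₊=(4.7437,5.0395) cross=35.409; C₋=(3.6309,-4.1123) cross=-35.409
θ=68°:   branch - wants cross < 0 → take C=(3.6309,-4.1123) (cross=-35.409)
θ=68°: ex = (C−B)/|BC| = (0.5427,-0.8399); ey = (0.8399,0.5427)
θ=68°: P = B + 0.84·ex + 1.72·ey = (2.2751,1.1551)
θ=278°: B = A + 1.00·(cos278°, sin278°) = (0.1392, -0.9903)
θ=278°: |BD| = 7.9230
θ=278°: circle(B,6.00) ∩ circle(D,6.00): a=3.9615, h=4.5063
θ=278°:   candidates: C₊=(3.5064,3.9758) cross=35.703; C₋=(4.6328,-4.9661) cross=-35.703
θ=278°:   branch - wants cross < 0 → take C=(4.6328,-4.9661) (cross=-35.703)
θ=278°: ex = (C−B)/|BC| = (0.7489,-0.6626); ey = (0.6626,0.7489)
θ=278°: P = B + 0.84·ex + 1.72·ey = (1.9080,-0.2587)
θ=311°: B = A + 1.00·(cos311°, sin311°) = (0.6561, -0.7547)
θ=311°: |BD| = 7.3826
θ=311°: circle(B,6.00) ∩ circle(D,6.00): a=3.6913, h=4.7301
θ=311°:   candidates: C₊=(3.8445,4.3280) cross=34.921; C₋=(4.8116,-5.0827) cross=-34.921
θ=311°:   branch - wants cross < 0 → take C=(4.8116,-5.0827) (cross=-34.921)
θ=311°: ex = (C−B)/|BC| = (0.6926,-0.7213); ey = (0.7213,0.6926)
θ=311°: P = B + 0.84·ex + 1.72·ey = (2.4785,-0.1694)

θ=34°: 2.73 0.77
θ=68°: 2.28 1.16
θ=278°: 1.91 -0.26
θ=311°: 2.48 -0.17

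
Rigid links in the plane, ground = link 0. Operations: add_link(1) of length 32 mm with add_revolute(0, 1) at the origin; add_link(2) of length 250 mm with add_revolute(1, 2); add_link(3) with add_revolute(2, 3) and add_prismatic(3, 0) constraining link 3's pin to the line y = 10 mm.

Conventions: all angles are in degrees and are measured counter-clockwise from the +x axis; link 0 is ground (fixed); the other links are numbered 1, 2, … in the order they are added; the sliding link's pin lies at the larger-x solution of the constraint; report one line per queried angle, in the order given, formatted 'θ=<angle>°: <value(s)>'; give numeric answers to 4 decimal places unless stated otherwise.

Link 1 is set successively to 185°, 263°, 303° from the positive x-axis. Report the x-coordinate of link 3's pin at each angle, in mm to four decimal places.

geometry: r = 32 mm, L = 250 mm, e = 10 mm
θ=185°: crank pin P = (r cos θ, r sin θ) = (-31.878230, -2.788984)
θ=185°: h = r sin θ − e = -2.788984 − 10 = -12.788984
θ=185°: x = r cos θ + √(L² − h²) = -31.878230 + 249.672669 = 217.794439
θ=263°: crank pin P = (r cos θ, r sin θ) = (-3.899819, -31.761477)
θ=263°: h = r sin θ − e = -31.761477 − 10 = -41.761477
θ=263°: x = r cos θ + √(L² − h²) = -3.899819 + 246.487280 = 242.587461
θ=303°: crank pin P = (r cos θ, r sin θ) = (17.428449, -26.837458)
θ=303°: h = r sin θ − e = -26.837458 − 10 = -36.837458
θ=303°: x = r cos θ + √(L² − h²) = 17.428449 + 247.271110 = 264.699559

θ=185°: 217.7944
θ=263°: 242.5875
θ=303°: 264.6996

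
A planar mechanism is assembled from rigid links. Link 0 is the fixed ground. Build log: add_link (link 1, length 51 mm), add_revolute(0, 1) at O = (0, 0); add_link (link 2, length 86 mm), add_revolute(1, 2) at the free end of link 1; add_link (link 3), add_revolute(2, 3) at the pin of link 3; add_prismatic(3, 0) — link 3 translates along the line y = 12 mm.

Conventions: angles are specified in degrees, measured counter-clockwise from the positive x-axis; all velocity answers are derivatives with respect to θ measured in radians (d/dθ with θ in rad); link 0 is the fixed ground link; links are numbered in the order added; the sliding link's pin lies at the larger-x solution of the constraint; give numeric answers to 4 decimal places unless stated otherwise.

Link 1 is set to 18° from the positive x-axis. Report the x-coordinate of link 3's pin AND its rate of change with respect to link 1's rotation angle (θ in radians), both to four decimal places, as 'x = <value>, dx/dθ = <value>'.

geometry: r = 51 mm, L = 86 mm, e = 12 mm
crank pin P = (r cos θ, r sin θ) = (48.503882, 15.759867)
h = r sin θ − e = 15.759867 − 12 = 3.759867
x = r cos θ + √(L² − h²) = 48.503882 + 85.917771 = 134.421653
dx/dθ = −r sin θ − h·r cos θ/√(L² − h²) (θ in radians; h = 3.759867) = -17.882456

x = 134.4217, dx/dθ = -17.8825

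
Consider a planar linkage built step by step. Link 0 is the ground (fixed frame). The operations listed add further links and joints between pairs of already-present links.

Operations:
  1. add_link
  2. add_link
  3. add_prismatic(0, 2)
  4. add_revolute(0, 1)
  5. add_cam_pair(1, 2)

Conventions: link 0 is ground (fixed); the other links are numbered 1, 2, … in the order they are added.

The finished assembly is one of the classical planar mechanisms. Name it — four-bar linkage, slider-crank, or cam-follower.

links: 3 (incl. ground); joints: 1 revolute, 1 prismatic, 1 higher (cam) pair, forming one closed loop
3 links, revolute + prismatic + higher pair in one loop → cam-follower

cam-follower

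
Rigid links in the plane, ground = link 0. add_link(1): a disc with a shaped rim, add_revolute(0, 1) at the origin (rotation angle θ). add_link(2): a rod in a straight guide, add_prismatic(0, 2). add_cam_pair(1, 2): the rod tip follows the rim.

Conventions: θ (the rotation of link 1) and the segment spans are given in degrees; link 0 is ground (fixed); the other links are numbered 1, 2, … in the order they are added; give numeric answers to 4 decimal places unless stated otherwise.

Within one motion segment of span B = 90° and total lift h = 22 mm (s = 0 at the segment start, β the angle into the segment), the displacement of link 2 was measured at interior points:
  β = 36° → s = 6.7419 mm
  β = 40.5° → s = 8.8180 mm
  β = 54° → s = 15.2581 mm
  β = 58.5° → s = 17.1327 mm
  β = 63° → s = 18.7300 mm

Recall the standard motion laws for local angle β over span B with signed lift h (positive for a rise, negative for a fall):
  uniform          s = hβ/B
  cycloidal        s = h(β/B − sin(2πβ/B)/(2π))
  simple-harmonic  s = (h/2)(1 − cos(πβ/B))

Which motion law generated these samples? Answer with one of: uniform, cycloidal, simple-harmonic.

candidates at β/B = r: uniform s = h·r (linear in β); cycloidal s = h·(r − sin(2πr)/(2π)); simple-harmonic s = (h/2)(1 − cos(πr))
β=36°: printed 6.7419 | uniform 8.8000, cycloidal 6.7419, simple-harmonic 7.6008
β=40.5°: printed 8.8180 | uniform 9.9000, cycloidal 8.8180, simple-harmonic 9.2792
β=54°: printed 15.2581 | uniform 13.2000, cycloidal 15.2581, simple-harmonic 14.3992
β=58.5°: printed 17.1327 | uniform 14.3000, cycloidal 17.1327, simple-harmonic 15.9939
β=63°: printed 18.7300 | uniform 15.4000, cycloidal 18.7300, simple-harmonic 17.4656
only one law matches every sample → cycloidal

cycloidal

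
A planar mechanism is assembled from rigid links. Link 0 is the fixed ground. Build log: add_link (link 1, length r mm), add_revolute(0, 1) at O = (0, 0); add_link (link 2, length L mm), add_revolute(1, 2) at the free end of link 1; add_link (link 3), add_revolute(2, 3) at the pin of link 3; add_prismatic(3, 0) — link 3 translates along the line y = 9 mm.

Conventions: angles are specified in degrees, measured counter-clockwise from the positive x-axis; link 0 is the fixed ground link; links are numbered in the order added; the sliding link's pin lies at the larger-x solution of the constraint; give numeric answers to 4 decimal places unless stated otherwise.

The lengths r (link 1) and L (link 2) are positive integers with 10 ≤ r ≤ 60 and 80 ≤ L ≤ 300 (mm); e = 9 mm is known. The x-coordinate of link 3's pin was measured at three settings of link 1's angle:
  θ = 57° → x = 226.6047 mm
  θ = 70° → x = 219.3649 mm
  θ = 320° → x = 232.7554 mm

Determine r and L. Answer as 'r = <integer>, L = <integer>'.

constraint per measurement: (x − r cos θ)² + (r sin θ − e)² = L²
subtracting the θ₁ and θ₂ equations cancels the r² and L² terms:
r = (x₁² − x₂²) / (2[(x₁cos θ₁ + e sin θ₁) − (x₂cos θ₂ + e sin θ₂)]) = 34.0000 → r = 34
L² = (x₁ − r cos θ₁)² + (r sin θ₁ − e)² = 43681.0156 → L = 209.0000 → L = 209
check at θ₃=320°: x = 232.7554 (printed 232.7554) ✓

r = 34, L = 209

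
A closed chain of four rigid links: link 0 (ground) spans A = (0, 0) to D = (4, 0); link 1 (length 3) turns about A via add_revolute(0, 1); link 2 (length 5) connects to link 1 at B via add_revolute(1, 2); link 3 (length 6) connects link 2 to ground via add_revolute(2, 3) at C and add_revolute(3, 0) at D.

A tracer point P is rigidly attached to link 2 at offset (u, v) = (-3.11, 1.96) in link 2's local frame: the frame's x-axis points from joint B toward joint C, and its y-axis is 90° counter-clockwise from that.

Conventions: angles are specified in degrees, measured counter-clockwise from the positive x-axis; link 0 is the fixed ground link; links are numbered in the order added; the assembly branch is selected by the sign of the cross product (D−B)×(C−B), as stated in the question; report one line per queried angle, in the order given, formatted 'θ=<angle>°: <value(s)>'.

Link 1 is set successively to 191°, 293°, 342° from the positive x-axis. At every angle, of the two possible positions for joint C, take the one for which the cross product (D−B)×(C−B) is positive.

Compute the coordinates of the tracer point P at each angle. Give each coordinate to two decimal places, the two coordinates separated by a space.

A=(0,0), D=(4.00,0)
θ=191°: B = A + 3.00·(cos191°, sin191°) = (-2.9449, -0.5724)
θ=191°: |BD| = 6.9684
θ=191°: circle(B,5.00) ∩ circle(D,6.00): a=2.6949, h=4.2116
θ=191°:   candidates: C₊=(-0.6050,3.8463) cross=29.348; C₋=(0.0869,-4.5484) cross=-29.348
θ=191°:   branch + wants cross > 0 → take C=(-0.6050,3.8463) (cross=29.348)
θ=191°: ex = (C−B)/|BC| = (0.4680,0.8837); ey = (-0.8837,0.4680)
θ=191°: P = B + -3.11·ex + 1.96·ey = (-6.1324,-2.4036)
θ=293°: B = A + 3.00·(cos293°, sin293°) = (1.1722, -2.7615)
θ=293°: |BD| = 3.9525
θ=293°: circle(B,5.00) ∩ circle(D,6.00): a=0.5847, h=4.9657
θ=293°:   candidates: C₊=(-1.8788,1.1997) cross=19.627; C₋=(5.0599,-5.9056) cross=-19.627
θ=293°:   branch + wants cross > 0 → take C=(-1.8788,1.1997) (cross=19.627)
θ=293°: ex = (C−B)/|BC| = (-0.6102,0.7922); ey = (-0.7922,-0.6102)
θ=293°: P = B + -3.11·ex + 1.96·ey = (1.5171,-6.4214)
θ=342°: B = A + 3.00·(cos342°, sin342°) = (2.8532, -0.9271)
θ=342°: |BD| = 1.4747
θ=342°: circle(B,5.00) ∩ circle(D,6.00): a=-2.9923, h=4.0057
θ=342°:   candidates: C₊=(-1.9921,0.3070) cross=5.907; C₋=(3.0443,-5.9234) cross=-5.907
θ=342°:   branch + wants cross > 0 → take C=(-1.9921,0.3070) (cross=5.907)
θ=342°: ex = (C−B)/|BC| = (-0.9691,0.2468); ey = (-0.2468,-0.9691)
θ=342°: P = B + -3.11·ex + 1.96·ey = (5.3832,-3.5940)

θ=191°: -6.13 -2.40
θ=293°: 1.52 -6.42
θ=342°: 5.38 -3.59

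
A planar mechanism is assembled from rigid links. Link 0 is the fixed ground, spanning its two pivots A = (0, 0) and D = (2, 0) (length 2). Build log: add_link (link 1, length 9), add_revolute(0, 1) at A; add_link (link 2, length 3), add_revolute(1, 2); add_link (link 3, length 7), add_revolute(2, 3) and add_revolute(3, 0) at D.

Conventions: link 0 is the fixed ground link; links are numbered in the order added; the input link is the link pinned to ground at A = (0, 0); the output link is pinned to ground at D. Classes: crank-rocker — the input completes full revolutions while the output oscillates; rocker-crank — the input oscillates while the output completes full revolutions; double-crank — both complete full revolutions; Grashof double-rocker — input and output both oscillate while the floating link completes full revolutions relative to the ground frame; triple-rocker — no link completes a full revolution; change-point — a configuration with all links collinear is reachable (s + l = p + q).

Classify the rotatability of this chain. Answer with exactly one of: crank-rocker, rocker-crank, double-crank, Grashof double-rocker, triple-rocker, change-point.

lengths: ground=2, input=9, coupler=3, output=7
sorted: s=2 (shortest), l=9 (longest), p+q=10
s + l = 11 vs p + q = 10
s + l > p + q → non-Grashof → no link fully rotates → triple-rocker

triple-rocker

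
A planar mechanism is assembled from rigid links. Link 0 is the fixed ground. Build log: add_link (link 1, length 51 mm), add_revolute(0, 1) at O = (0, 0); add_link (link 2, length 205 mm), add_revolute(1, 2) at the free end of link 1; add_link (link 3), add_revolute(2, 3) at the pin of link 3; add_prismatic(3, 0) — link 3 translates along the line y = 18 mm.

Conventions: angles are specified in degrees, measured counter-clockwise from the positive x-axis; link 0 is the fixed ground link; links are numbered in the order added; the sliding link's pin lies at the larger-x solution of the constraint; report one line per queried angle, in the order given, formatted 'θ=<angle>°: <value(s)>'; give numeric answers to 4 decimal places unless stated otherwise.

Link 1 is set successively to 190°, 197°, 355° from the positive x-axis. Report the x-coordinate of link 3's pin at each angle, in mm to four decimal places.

geometry: r = 51 mm, L = 205 mm, e = 18 mm
θ=190°: crank pin P = (r cos θ, r sin θ) = (-50.225195, -8.856057)
θ=190°: h = r sin θ − e = -8.856057 − 18 = -26.856057
θ=190°: x = r cos θ + √(L² − h²) = -50.225195 + 203.233246 = 153.008050
θ=197°: crank pin P = (r cos θ, r sin θ) = (-48.771543, -14.910957)
θ=197°: h = r sin θ − e = -14.910957 − 18 = -32.910957
θ=197°: x = r cos θ + √(L² − h²) = -48.771543 + 202.340972 = 153.569429
θ=355°: crank pin P = (r cos θ, r sin θ) = (50.805930, -4.444943)
θ=355°: h = r sin θ − e = -4.444943 − 18 = -22.444943
θ=355°: x = r cos θ + √(L² − h²) = 50.805930 + 203.767575 = 254.573504

θ=190°: 153.0081
θ=197°: 153.5694
θ=355°: 254.5735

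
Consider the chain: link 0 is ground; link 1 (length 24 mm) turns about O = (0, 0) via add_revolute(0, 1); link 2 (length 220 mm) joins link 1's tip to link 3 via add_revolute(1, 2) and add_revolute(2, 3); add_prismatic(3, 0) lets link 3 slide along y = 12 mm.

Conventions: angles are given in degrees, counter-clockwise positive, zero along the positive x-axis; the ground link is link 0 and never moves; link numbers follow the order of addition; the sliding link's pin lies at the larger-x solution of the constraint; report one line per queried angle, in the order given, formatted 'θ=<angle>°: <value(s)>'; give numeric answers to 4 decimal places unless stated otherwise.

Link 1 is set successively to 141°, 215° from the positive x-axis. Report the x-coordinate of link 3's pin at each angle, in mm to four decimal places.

geometry: r = 24 mm, L = 220 mm, e = 12 mm
θ=141°: crank pin P = (r cos θ, r sin θ) = (-18.651503, 15.103689)
θ=141°: h = r sin θ − e = 15.103689 − 12 = 3.103689
θ=141°: x = r cos θ + √(L² − h²) = -18.651503 + 219.978106 = 201.326603
θ=215°: crank pin P = (r cos θ, r sin θ) = (-19.659649, -13.765834)
θ=215°: h = r sin θ − e = -13.765834 − 12 = -25.765834
θ=215°: x = r cos θ + √(L² − h²) = -19.659649 + 218.485976 = 198.826327

θ=141°: 201.3266
θ=215°: 198.8263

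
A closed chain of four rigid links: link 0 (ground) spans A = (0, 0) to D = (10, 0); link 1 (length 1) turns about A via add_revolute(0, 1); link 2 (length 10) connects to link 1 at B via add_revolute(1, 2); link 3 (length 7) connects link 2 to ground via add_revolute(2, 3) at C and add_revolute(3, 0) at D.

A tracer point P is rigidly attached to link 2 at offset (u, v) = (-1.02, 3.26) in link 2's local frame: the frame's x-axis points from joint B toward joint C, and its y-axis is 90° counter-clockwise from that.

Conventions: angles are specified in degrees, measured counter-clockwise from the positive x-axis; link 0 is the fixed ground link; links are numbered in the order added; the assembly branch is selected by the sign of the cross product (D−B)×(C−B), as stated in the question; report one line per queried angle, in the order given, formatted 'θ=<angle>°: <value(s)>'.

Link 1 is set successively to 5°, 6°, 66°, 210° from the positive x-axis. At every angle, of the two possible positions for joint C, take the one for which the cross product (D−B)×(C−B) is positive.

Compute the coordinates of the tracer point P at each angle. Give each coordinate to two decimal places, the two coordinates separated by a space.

A=(0,0), D=(10.00,0)
θ=5°: B = A + 1.00·(cos5°, sin5°) = (0.9962, 0.0872)
θ=5°: |BD| = 9.0042
θ=5°: circle(B,10.00) ∩ circle(D,7.00): a=7.3341, h=6.7978
θ=5°:   candidates: C₊=(8.3958,6.8137) cross=61.209; C₋=(8.2642,-6.7814) cross=-61.209
θ=5°:   branch + wants cross > 0 → take C=(8.3958,6.8137) (cross=61.209)
θ=5°: ex = (C−B)/|BC| = (0.7400,0.6727); ey = (-0.6727,0.7400)
θ=5°: P = B + -1.02·ex + 3.26·ey = (-1.9514,1.8133)
θ=6°: B = A + 1.00·(cos6°, sin6°) = (0.9945, 0.1045)
θ=6°: |BD| = 9.0061
θ=6°: circle(B,10.00) ∩ circle(D,7.00): a=7.3345, h=6.7975
θ=6°:   candidates: C₊=(8.4074,6.8164) cross=61.219; C₋=(8.2496,-6.7776) cross=-61.219
θ=6°:   branch + wants cross > 0 → take C=(8.4074,6.8164) (cross=61.219)
θ=6°: ex = (C−B)/|BC| = (0.7413,0.6712); ey = (-0.6712,0.7413)
θ=6°: P = B + -1.02·ex + 3.26·ey = (-1.9497,1.8365)
θ=66°: B = A + 1.00·(cos66°, sin66°) = (0.4067, 0.9135)
θ=66°: |BD| = 9.6367
θ=66°: circle(B,10.00) ∩ circle(D,7.00): a=7.4645, h=6.6544
θ=66°:   candidates: C₊=(8.4684,6.8304) cross=64.127; C₋=(7.2068,-6.4186) cross=-64.127
θ=66°:   branch + wants cross > 0 → take C=(8.4684,6.8304) (cross=64.127)
θ=66°: ex = (C−B)/|BC| = (0.8062,0.5917); ey = (-0.5917,0.8062)
θ=66°: P = B + -1.02·ex + 3.26·ey = (-2.3444,2.9381)
θ=210°: B = A + 1.00·(cos210°, sin210°) = (-0.8660, -0.5000)
θ=210°: |BD| = 10.8775
θ=210°: circle(B,10.00) ∩ circle(D,7.00): a=7.7830, h=6.2789
θ=210°:   candidates: C₊=(6.6202,6.1300) cross=68.299; C₋=(7.1974,-6.4145) cross=-68.299
θ=210°:   branch + wants cross > 0 → take C=(6.6202,6.1300) (cross=68.299)
θ=210°: ex = (C−B)/|BC| = (0.7486,0.6630); ey = (-0.6630,0.7486)
θ=210°: P = B + -1.02·ex + 3.26·ey = (-3.7910,1.2642)

θ=5°: -1.95 1.81
θ=6°: -1.95 1.84
θ=66°: -2.34 2.94
θ=210°: -3.79 1.26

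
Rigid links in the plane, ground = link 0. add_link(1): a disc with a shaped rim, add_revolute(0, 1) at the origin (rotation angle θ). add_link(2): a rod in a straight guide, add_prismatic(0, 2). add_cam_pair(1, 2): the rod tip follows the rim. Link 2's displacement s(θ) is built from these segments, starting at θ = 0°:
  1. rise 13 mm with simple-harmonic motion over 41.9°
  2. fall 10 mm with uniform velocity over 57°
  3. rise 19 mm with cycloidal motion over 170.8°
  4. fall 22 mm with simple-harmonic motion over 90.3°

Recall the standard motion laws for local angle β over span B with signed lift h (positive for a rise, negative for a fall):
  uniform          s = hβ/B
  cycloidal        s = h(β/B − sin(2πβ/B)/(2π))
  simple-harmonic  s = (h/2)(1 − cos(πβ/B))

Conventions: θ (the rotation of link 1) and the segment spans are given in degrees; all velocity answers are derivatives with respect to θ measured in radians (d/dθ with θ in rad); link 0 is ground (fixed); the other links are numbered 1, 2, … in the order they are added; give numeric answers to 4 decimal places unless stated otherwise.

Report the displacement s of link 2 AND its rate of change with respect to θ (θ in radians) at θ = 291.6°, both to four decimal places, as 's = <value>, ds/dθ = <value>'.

segment 1 (0° to 41.9°, simple-harmonic, h = 13) is passed completely: s = 0.0000 + (13) = 13.0000
segment 2 (41.9° to 98.9°, uniform, h = -10) is passed completely: s = 13.0000 + (-10) = 3.0000
segment 3 (98.9° to 269.7°, cycloidal, h = 19) is passed completely: s = 3.0000 + (19) = 22.0000
θ = 291.6° falls in segment 4 (269.7° to 360°, simple-harmonic, h = -22): β = 291.6 − 269.7 = 21.9°, B = 90.3°; Δs = -22/2·(1 − cos(π·0.2425)) = -3.0413; s = 22.0000 − 3.0413 = 18.9587
velocity in seg [269.7°–360°] (simple-harmonic), θ in radians: β = 21.9° = 0.3822 rad, B = 90.3° = 1.5760 rad; ds/dθ = (πh/(2B)) sin(πβ/B) = (π·(-22)/(2·1.5760)) sin(π·0.2425) = -15.136319 mm/rad

s = 18.9587, ds/dθ = -15.1363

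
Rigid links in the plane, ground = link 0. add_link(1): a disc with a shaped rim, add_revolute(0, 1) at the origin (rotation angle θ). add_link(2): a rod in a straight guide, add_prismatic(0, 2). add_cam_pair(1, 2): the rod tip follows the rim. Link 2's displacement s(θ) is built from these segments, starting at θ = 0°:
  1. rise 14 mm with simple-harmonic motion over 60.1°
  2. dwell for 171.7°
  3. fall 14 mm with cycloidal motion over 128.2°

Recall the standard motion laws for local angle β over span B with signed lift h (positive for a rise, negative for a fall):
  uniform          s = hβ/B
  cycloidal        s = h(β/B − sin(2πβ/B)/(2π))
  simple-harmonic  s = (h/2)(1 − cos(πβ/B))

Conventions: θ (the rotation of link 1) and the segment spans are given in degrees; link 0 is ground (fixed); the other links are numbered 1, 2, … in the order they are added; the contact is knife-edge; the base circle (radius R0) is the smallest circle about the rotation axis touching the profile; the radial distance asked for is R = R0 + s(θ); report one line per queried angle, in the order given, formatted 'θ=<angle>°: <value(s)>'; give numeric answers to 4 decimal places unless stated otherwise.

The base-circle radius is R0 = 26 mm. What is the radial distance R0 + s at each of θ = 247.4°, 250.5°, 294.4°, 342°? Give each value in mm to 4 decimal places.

segment 1 (0° to 60.1°, simple-harmonic, h = 14) is passed completely: s = 0.0000 + (14) = 14.0000
segment 2 (60.1° to 231.8°, dwell): s unchanged at 14.0000
θ = 247.4° falls in segment 3 (231.8° to 360°, cycloidal, h = -14): β = 247.4 − 231.8 = 15.6°, B = 128.2°; Δs = -14·(0.1217 − sin(2π·0.1217)/(2π)) = -0.1612; s = 14.0000 − 0.1612 = 13.8388
θ = 250.5° falls in segment 3 (231.8° to 360°, cycloidal, h = -14): β = 250.5 − 231.8 = 18.7°, B = 128.2°; Δs = -14·(0.1459 − sin(2π·0.1459)/(2π)) = -0.2741; s = 14.0000 − 0.2741 = 13.7259
θ = 294.4° falls in segment 3 (231.8° to 360°, cycloidal, h = -14): β = 294.4 − 231.8 = 62.6°, B = 128.2°; Δs = -14·(0.4883 − sin(2π·0.4883)/(2π)) = -6.6725; s = 14.0000 − 6.6725 = 7.3275
θ = 342° falls in segment 3 (231.8° to 360°, cycloidal, h = -14): β = 342 − 231.8 = 110.2°, B = 128.2°; Δs = -14·(0.8596 − sin(2π·0.8596)/(2π)) = -13.7548; s = 14.0000 − 13.7548 = 0.2452
θ=247.4°: R = R0 + s = 26 + 13.8388 = 39.8388
θ=250.5°: R = R0 + s = 26 + 13.7259 = 39.7259
θ=294.4°: R = R0 + s = 26 + 7.3275 = 33.3275
θ=342°: R = R0 + s = 26 + 0.2452 = 26.2452

θ=247.4°: 39.8388
θ=250.5°: 39.7259
θ=294.4°: 33.3275
θ=342°: 26.2452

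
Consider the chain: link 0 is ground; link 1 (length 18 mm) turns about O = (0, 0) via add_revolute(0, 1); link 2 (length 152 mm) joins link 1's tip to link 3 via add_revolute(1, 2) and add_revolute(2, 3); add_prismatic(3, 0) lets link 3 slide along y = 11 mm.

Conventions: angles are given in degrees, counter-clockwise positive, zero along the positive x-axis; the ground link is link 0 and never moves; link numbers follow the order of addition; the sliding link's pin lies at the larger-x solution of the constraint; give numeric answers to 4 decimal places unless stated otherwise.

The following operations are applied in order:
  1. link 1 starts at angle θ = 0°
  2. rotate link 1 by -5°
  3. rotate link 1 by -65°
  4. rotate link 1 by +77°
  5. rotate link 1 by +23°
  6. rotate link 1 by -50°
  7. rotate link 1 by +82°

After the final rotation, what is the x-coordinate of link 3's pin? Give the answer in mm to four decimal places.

geometry: r = 18 mm, L = 152 mm, e = 11 mm; θ starts at 0°
rotate link 1 by -5°: θ ← 0° -5° = -5°
rotate link 1 by -65°: θ ← -5° -65° = -70°
rotate link 1 by +77°: θ ← -70° +77° = 7°
rotate link 1 by +23°: θ ← 7° +23° = 30°
rotate link 1 by -50°: θ ← 30° -50° = -20°
rotate link 1 by +82°: θ ← -20° +82° = 62°
crank pin P = (r cos θ, r sin θ) = (8.450488, 15.893057)
h = r sin θ − e = 15.893057 − 11 = 4.893057
x = r cos θ + √(L² − h²) = 8.450488 + 151.921223 = 160.371711

160.3717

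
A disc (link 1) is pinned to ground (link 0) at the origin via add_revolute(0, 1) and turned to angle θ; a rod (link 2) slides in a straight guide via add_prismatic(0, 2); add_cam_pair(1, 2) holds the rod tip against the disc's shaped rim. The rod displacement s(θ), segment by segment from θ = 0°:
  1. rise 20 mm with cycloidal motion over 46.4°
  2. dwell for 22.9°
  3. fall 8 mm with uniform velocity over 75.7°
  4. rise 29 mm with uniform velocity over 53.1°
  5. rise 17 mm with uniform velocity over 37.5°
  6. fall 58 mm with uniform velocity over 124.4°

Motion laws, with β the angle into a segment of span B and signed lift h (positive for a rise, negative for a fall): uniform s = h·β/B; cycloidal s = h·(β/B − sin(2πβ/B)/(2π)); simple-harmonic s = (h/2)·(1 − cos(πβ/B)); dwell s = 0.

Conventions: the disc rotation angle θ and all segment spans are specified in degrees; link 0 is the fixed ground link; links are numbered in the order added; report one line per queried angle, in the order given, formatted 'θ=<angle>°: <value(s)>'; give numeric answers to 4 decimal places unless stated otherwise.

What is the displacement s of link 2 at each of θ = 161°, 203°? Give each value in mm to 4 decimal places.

segment 1 (0° to 46.4°, cycloidal, h = 20) is passed completely: s = 0.0000 + (20) = 20.0000
segment 2 (46.4° to 69.3°, dwell): s unchanged at 20.0000
segment 3 (69.3° to 145°, uniform, h = -8) is passed completely: s = 20.0000 + (-8) = 12.0000
θ = 161° falls in segment 4 (145° to 198.1°, uniform, h = 29): β = 161 − 145 = 16°, B = 53.1°; Δs = 29·16/53.1 = 8.7382; s = 12.0000 + 8.7382 = 20.7382
segment 4 (145° to 198.1°, uniform, h = 29) is passed completely: s = 12.0000 + (29) = 41.0000
θ = 203° falls in segment 5 (198.1° to 235.6°, uniform, h = 17): β = 203 − 198.1 = 4.9°, B = 37.5°; Δs = 17·4.9/37.5 = 2.2213; s = 41.0000 + 2.2213 = 43.2213

θ=161°: 20.7382
θ=203°: 43.2213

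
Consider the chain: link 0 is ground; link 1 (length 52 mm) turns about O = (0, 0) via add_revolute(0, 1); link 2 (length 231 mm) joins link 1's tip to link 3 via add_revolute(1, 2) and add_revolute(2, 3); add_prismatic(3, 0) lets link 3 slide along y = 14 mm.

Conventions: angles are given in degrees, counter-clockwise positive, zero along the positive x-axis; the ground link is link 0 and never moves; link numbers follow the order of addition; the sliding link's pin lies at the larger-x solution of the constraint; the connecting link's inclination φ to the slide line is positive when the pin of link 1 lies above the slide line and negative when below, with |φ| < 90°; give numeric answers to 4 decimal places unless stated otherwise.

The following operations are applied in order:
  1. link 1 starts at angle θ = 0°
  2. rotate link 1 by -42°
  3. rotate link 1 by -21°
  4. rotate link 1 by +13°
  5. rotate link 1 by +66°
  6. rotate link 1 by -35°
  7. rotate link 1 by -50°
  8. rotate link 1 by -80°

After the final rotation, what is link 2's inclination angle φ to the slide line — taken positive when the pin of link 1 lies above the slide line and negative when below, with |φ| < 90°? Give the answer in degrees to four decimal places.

geometry: r = 52 mm, L = 231 mm, e = 14 mm; θ starts at 0°
rotate link 1 by -42°: θ ← 0° -42° = -42°
rotate link 1 by -21°: θ ← -42° -21° = -63°
rotate link 1 by +13°: θ ← -63° +13° = -50°
rotate link 1 by +66°: θ ← -50° +66° = 16°
rotate link 1 by -35°: θ ← 16° -35° = -19°
rotate link 1 by -50°: θ ← -19° -50° = -69°
rotate link 1 by -80°: θ ← -69° -80° = -149°
h = r sin θ − e = -26.781980 − 14 = -40.781980
sin φ = h / L = -40.781980 / 231 = -0.17654537
φ = arcsin(-0.17654537) = -10.168602°

-10.1686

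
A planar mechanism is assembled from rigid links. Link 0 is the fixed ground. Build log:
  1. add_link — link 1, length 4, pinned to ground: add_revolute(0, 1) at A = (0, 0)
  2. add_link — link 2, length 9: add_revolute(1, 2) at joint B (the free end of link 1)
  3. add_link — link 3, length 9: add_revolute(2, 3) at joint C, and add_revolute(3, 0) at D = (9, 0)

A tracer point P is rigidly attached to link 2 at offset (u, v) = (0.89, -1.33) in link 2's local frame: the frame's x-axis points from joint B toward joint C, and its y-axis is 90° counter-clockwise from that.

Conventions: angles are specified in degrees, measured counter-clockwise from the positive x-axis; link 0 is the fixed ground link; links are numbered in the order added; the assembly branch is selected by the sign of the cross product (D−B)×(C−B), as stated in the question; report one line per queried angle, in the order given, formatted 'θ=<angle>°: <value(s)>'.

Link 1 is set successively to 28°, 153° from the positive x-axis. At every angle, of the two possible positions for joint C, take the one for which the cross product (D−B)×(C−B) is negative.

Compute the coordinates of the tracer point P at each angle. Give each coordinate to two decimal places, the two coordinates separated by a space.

A=(0,0), D=(9.00,0)
θ=28°: B = A + 4.00·(cos28°, sin28°) = (3.5318, 1.8779)
θ=28°: |BD| = 5.7817
θ=28°: circle(B,9.00) ∩ circle(D,9.00): a=2.8908, h=8.5231
θ=28°:   candidates: C₊=(9.0342,8.9999) cross=49.278; C₋=(3.4976,-7.1220) cross=-49.278
θ=28°:   branch - wants cross < 0 → take C=(3.4976,-7.1220) (cross=-49.278)
θ=28°: ex = (C−B)/|BC| = (-0.0038,-1.0000); ey = (1.0000,-0.0038)
θ=28°: P = B + 0.89·ex + -1.33·ey = (2.1984,0.9929)
θ=153°: B = A + 4.00·(cos153°, sin153°) = (-3.5640, 1.8160)
θ=153°: |BD| = 12.6946
θ=153°: circle(B,9.00) ∩ circle(D,9.00): a=6.3473, h=6.3806
θ=153°:   candidates: C₊=(3.6307,7.2229) cross=80.999; C₋=(1.8052,-5.4070) cross=-80.999
θ=153°:   branch - wants cross < 0 → take C=(1.8052,-5.4070) (cross=-80.999)
θ=153°: ex = (C−B)/|BC| = (0.5966,-0.8025); ey = (0.8025,0.5966)
θ=153°: P = B + 0.89·ex + -1.33·ey = (-4.1005,0.3082)

θ=28°: 2.20 0.99
θ=153°: -4.10 0.31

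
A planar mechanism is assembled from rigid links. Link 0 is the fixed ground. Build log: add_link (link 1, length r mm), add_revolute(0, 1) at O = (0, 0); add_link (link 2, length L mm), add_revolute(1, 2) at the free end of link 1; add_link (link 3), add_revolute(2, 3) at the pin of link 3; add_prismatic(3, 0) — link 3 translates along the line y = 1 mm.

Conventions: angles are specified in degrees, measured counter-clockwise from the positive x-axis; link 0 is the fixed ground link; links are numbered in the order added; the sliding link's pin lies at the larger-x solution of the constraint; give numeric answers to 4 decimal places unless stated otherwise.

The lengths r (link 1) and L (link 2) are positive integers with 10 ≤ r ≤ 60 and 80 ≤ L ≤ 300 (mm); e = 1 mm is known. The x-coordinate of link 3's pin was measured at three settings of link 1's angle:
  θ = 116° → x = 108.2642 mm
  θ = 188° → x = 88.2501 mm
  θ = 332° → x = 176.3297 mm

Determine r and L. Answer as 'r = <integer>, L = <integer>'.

constraint per measurement: (x − r cos θ)² + (r sin θ − e)² = L²
subtracting the θ₁ and θ₂ equations cancels the r² and L² terms:
r = (x₁² − x₂²) / (2[(x₁cos θ₁ + e sin θ₁) − (x₂cos θ₂ + e sin θ₂)]) = 48.0000 → r = 48
L² = (x₁ − r cos θ₁)² + (r sin θ₁ − e)² = 18496.0033 → L = 136.0000 → L = 136
check at θ₃=332°: x = 176.3297 (printed 176.3297) ✓

r = 48, L = 136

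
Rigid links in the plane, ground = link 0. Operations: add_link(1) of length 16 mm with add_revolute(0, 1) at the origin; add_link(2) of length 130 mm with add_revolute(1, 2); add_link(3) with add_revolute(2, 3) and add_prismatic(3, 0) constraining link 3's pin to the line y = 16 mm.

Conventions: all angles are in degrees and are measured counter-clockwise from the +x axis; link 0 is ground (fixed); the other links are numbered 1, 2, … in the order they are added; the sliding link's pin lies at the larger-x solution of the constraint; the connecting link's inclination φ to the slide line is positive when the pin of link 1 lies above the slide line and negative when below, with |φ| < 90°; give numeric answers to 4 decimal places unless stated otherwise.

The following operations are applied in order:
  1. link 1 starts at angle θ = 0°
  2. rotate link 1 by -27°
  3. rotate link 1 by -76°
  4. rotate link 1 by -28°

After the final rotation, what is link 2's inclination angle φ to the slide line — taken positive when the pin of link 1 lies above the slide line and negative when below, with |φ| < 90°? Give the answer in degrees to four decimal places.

geometry: r = 16 mm, L = 130 mm, e = 16 mm; θ starts at 0°
rotate link 1 by -27°: θ ← 0° -27° = -27°
rotate link 1 by -76°: θ ← -27° -76° = -103°
rotate link 1 by -28°: θ ← -103° -28° = -131°
h = r sin θ − e = -12.075353 − 16 = -28.075353
sin φ = h / L = -28.075353 / 130 = -0.21596426
φ = arcsin(-0.21596426) = -12.472104°

-12.4721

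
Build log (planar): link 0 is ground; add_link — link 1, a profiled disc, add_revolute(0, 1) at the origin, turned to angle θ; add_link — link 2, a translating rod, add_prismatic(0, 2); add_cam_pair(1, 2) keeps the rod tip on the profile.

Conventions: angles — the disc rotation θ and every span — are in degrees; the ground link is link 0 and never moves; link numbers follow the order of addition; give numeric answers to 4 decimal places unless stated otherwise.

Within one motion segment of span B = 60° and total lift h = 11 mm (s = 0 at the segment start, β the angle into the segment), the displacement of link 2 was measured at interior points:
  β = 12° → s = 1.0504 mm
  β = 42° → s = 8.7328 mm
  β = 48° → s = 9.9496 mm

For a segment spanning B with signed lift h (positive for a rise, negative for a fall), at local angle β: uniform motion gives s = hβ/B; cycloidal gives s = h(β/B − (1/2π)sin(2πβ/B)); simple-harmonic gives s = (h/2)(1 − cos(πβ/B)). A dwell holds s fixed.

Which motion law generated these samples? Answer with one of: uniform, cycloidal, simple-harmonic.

candidates at β/B = r: uniform s = h·r (linear in β); cycloidal s = h·(r − sin(2πr)/(2π)); simple-harmonic s = (h/2)(1 − cos(πr))
β=12°: printed 1.0504 | uniform 2.2000, cycloidal 0.5350, simple-harmonic 1.0504
β=42°: printed 8.7328 | uniform 7.7000, cycloidal 9.3650, simple-harmonic 8.7328
β=48°: printed 9.9496 | uniform 8.8000, cycloidal 10.4650, simple-harmonic 9.9496
only one law matches every sample → simple-harmonic

simple-harmonic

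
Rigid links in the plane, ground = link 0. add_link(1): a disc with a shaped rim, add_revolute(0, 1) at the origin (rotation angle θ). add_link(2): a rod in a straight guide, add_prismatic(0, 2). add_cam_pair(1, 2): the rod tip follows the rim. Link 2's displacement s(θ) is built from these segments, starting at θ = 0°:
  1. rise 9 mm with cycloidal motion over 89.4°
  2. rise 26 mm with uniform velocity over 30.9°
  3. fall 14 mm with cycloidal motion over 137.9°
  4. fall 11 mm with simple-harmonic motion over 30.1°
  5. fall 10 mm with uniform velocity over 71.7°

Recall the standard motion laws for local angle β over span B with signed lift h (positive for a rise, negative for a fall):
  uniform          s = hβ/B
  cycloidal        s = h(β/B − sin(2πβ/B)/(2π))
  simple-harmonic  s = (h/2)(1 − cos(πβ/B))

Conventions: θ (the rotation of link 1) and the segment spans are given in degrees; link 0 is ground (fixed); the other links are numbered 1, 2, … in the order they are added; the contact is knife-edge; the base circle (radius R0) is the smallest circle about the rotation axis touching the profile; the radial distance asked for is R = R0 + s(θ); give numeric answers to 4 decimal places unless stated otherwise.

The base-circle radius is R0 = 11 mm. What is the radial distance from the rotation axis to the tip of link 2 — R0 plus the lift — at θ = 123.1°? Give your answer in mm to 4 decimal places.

segment 1 (0° to 89.4°, cycloidal, h = 9) is passed completely: s = 0.0000 + (9) = 9.0000
segment 2 (89.4° to 120.3°, uniform, h = 26) is passed completely: s = 9.0000 + (26) = 35.0000
θ = 123.1° falls in segment 3 (120.3° to 258.2°, cycloidal, h = -14): β = 123.1 − 120.3 = 2.8°, B = 137.9°; Δs = -14·(0.0203 − sin(2π·0.0203)/(2π)) = -0.0008; s = 35.0000 − 0.0008 = 34.9992
R = R0 + s = 11 + 34.9992 = 45.9992

45.9992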